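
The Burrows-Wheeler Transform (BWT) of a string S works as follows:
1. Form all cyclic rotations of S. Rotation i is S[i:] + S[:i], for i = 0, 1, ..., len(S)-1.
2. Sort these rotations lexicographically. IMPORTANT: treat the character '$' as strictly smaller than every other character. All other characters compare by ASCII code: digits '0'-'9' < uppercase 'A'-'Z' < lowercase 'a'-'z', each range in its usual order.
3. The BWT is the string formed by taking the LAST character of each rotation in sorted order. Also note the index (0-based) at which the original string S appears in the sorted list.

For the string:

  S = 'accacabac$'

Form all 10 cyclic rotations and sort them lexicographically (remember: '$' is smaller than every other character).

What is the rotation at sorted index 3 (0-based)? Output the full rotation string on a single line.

All 10 rotations (rotation i = S[i:]+S[:i]):
  rot[0] = accacabac$
  rot[1] = ccacabac$a
  rot[2] = cacabac$ac
  rot[3] = acabac$acc
  rot[4] = cabac$acca
  rot[5] = abac$accac
  rot[6] = bac$accaca
  rot[7] = ac$accacab
  rot[8] = c$accacaba
  rot[9] = $accacabac
Sorted (with $ < everything):
  sorted[0] = $accacabac
  sorted[1] = abac$accac
  sorted[2] = ac$accacab
  sorted[3] = acabac$acc
  sorted[4] = accacabac$
  sorted[5] = bac$accaca
  sorted[6] = c$accacaba
  sorted[7] = cabac$acca
  sorted[8] = cacabac$ac
  sorted[9] = ccacabac$a
sorted[3] = acabac$acc

Answer: acabac$acc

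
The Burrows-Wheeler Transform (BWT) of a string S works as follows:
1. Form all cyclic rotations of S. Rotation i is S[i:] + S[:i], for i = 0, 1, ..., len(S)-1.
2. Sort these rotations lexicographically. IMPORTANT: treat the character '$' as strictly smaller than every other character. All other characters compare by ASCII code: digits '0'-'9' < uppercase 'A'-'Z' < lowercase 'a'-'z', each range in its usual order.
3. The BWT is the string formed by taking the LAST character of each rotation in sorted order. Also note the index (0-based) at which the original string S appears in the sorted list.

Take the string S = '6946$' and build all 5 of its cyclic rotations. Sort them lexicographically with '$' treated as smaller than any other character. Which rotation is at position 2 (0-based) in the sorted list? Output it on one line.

All 5 rotations (rotation i = S[i:]+S[:i]):
  rot[0] = 6946$
  rot[1] = 946$6
  rot[2] = 46$69
  rot[3] = 6$694
  rot[4] = $6946
Sorted (with $ < everything):
  sorted[0] = $6946
  sorted[1] = 46$69
  sorted[2] = 6$694
  sorted[3] = 6946$
  sorted[4] = 946$6
sorted[2] = 6$694

Answer: 6$694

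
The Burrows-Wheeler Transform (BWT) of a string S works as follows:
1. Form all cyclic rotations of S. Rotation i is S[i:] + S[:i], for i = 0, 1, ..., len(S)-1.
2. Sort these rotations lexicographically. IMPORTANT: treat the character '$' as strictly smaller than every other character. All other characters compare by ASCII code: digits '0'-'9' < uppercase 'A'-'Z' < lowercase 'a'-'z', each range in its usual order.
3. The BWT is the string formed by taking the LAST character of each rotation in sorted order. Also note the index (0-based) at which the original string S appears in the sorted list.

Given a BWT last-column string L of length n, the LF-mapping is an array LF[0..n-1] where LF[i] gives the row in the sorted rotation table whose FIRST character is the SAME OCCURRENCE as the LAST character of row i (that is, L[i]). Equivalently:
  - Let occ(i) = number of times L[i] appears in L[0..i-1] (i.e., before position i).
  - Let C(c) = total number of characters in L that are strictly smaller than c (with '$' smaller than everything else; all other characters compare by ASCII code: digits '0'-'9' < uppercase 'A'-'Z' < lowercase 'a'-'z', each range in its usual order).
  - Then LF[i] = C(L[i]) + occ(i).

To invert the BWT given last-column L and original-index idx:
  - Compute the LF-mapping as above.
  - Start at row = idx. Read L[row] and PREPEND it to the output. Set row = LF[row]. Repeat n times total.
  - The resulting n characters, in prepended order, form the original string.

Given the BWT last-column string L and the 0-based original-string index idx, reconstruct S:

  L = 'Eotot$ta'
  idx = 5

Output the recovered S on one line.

Answer: tattooE$

Derivation:
LF mapping: 1 3 5 4 6 0 7 2
Walk LF starting at row 5, prepending L[row]:
  step 1: row=5, L[5]='$', prepend. Next row=LF[5]=0
  step 2: row=0, L[0]='E', prepend. Next row=LF[0]=1
  step 3: row=1, L[1]='o', prepend. Next row=LF[1]=3
  step 4: row=3, L[3]='o', prepend. Next row=LF[3]=4
  step 5: row=4, L[4]='t', prepend. Next row=LF[4]=6
  step 6: row=6, L[6]='t', prepend. Next row=LF[6]=7
  step 7: row=7, L[7]='a', prepend. Next row=LF[7]=2
  step 8: row=2, L[2]='t', prepend. Next row=LF[2]=5
Reversed output: tattooE$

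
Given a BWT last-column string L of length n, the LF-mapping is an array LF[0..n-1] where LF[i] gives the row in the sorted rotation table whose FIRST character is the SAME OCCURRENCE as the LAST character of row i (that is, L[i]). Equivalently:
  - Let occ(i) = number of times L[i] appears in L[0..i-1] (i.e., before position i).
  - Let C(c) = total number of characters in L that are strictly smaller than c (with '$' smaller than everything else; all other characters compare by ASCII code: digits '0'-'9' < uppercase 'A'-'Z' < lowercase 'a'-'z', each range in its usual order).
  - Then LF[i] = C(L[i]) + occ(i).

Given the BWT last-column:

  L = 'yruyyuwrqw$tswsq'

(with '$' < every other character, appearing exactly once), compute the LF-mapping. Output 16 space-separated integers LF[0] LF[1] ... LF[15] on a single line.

Char counts: '$':1, 'q':2, 'r':2, 's':2, 't':1, 'u':2, 'w':3, 'y':3
C (first-col start): C('$')=0, C('q')=1, C('r')=3, C('s')=5, C('t')=7, C('u')=8, C('w')=10, C('y')=13
L[0]='y': occ=0, LF[0]=C('y')+0=13+0=13
L[1]='r': occ=0, LF[1]=C('r')+0=3+0=3
L[2]='u': occ=0, LF[2]=C('u')+0=8+0=8
L[3]='y': occ=1, LF[3]=C('y')+1=13+1=14
L[4]='y': occ=2, LF[4]=C('y')+2=13+2=15
L[5]='u': occ=1, LF[5]=C('u')+1=8+1=9
L[6]='w': occ=0, LF[6]=C('w')+0=10+0=10
L[7]='r': occ=1, LF[7]=C('r')+1=3+1=4
L[8]='q': occ=0, LF[8]=C('q')+0=1+0=1
L[9]='w': occ=1, LF[9]=C('w')+1=10+1=11
L[10]='$': occ=0, LF[10]=C('$')+0=0+0=0
L[11]='t': occ=0, LF[11]=C('t')+0=7+0=7
L[12]='s': occ=0, LF[12]=C('s')+0=5+0=5
L[13]='w': occ=2, LF[13]=C('w')+2=10+2=12
L[14]='s': occ=1, LF[14]=C('s')+1=5+1=6
L[15]='q': occ=1, LF[15]=C('q')+1=1+1=2

Answer: 13 3 8 14 15 9 10 4 1 11 0 7 5 12 6 2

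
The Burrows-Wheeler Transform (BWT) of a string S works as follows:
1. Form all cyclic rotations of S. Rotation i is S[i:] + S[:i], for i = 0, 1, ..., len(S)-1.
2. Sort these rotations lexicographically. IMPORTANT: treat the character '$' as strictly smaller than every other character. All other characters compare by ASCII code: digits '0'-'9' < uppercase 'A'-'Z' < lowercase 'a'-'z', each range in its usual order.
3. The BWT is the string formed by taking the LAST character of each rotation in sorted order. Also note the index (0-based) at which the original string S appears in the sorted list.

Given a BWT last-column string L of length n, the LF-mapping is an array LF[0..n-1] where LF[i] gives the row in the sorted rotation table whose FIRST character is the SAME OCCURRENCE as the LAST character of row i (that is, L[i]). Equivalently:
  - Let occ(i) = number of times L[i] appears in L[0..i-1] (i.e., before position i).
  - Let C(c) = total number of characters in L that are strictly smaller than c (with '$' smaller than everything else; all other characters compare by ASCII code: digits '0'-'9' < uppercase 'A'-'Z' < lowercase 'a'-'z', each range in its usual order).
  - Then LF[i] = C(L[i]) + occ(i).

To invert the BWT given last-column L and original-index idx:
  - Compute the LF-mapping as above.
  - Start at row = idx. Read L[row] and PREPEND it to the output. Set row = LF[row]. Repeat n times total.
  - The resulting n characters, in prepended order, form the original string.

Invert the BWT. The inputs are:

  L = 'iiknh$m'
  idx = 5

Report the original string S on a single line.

Answer: mnihki$

Derivation:
LF mapping: 2 3 4 6 1 0 5
Walk LF starting at row 5, prepending L[row]:
  step 1: row=5, L[5]='$', prepend. Next row=LF[5]=0
  step 2: row=0, L[0]='i', prepend. Next row=LF[0]=2
  step 3: row=2, L[2]='k', prepend. Next row=LF[2]=4
  step 4: row=4, L[4]='h', prepend. Next row=LF[4]=1
  step 5: row=1, L[1]='i', prepend. Next row=LF[1]=3
  step 6: row=3, L[3]='n', prepend. Next row=LF[3]=6
  step 7: row=6, L[6]='m', prepend. Next row=LF[6]=5
Reversed output: mnihki$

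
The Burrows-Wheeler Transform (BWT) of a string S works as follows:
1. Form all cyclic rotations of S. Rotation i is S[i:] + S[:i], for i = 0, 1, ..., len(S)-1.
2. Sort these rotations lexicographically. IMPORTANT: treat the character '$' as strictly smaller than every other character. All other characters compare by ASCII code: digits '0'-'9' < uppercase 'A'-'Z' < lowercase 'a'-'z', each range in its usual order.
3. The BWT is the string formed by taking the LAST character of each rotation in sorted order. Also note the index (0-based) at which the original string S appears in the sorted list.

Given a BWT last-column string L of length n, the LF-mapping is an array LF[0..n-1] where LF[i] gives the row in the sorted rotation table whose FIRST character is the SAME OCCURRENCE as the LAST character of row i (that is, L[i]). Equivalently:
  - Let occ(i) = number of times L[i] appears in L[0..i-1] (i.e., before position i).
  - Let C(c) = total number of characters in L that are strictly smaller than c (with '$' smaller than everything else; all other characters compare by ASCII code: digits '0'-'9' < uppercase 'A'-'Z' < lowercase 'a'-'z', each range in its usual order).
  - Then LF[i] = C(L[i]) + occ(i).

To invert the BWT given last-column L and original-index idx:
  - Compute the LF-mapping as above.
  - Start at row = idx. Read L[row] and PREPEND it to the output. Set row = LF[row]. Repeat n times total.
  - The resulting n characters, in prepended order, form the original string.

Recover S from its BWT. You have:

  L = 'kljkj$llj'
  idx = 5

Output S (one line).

Answer: kjllljjk$

Derivation:
LF mapping: 4 6 1 5 2 0 7 8 3
Walk LF starting at row 5, prepending L[row]:
  step 1: row=5, L[5]='$', prepend. Next row=LF[5]=0
  step 2: row=0, L[0]='k', prepend. Next row=LF[0]=4
  step 3: row=4, L[4]='j', prepend. Next row=LF[4]=2
  step 4: row=2, L[2]='j', prepend. Next row=LF[2]=1
  step 5: row=1, L[1]='l', prepend. Next row=LF[1]=6
  step 6: row=6, L[6]='l', prepend. Next row=LF[6]=7
  step 7: row=7, L[7]='l', prepend. Next row=LF[7]=8
  step 8: row=8, L[8]='j', prepend. Next row=LF[8]=3
  step 9: row=3, L[3]='k', prepend. Next row=LF[3]=5
Reversed output: kjllljjk$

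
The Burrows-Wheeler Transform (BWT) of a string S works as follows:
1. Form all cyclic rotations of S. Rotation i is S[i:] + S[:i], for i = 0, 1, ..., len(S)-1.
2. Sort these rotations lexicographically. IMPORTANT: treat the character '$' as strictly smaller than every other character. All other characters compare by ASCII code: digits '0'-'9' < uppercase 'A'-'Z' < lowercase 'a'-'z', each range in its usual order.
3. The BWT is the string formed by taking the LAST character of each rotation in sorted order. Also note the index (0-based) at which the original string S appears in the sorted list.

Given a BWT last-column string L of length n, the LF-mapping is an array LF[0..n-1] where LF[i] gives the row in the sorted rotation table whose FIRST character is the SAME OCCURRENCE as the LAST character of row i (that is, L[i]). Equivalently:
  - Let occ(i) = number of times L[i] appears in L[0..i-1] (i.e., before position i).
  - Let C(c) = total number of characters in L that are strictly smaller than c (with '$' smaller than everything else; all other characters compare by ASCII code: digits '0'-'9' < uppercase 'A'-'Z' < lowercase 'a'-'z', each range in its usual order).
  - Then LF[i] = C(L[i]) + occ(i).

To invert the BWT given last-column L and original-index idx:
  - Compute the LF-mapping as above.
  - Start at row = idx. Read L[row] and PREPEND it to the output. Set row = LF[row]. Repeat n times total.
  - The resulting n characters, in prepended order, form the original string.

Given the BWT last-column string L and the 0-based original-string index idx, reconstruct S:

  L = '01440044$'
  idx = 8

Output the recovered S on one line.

Answer: 44404010$

Derivation:
LF mapping: 1 4 5 6 2 3 7 8 0
Walk LF starting at row 8, prepending L[row]:
  step 1: row=8, L[8]='$', prepend. Next row=LF[8]=0
  step 2: row=0, L[0]='0', prepend. Next row=LF[0]=1
  step 3: row=1, L[1]='1', prepend. Next row=LF[1]=4
  step 4: row=4, L[4]='0', prepend. Next row=LF[4]=2
  step 5: row=2, L[2]='4', prepend. Next row=LF[2]=5
  step 6: row=5, L[5]='0', prepend. Next row=LF[5]=3
  step 7: row=3, L[3]='4', prepend. Next row=LF[3]=6
  step 8: row=6, L[6]='4', prepend. Next row=LF[6]=7
  step 9: row=7, L[7]='4', prepend. Next row=LF[7]=8
Reversed output: 44404010$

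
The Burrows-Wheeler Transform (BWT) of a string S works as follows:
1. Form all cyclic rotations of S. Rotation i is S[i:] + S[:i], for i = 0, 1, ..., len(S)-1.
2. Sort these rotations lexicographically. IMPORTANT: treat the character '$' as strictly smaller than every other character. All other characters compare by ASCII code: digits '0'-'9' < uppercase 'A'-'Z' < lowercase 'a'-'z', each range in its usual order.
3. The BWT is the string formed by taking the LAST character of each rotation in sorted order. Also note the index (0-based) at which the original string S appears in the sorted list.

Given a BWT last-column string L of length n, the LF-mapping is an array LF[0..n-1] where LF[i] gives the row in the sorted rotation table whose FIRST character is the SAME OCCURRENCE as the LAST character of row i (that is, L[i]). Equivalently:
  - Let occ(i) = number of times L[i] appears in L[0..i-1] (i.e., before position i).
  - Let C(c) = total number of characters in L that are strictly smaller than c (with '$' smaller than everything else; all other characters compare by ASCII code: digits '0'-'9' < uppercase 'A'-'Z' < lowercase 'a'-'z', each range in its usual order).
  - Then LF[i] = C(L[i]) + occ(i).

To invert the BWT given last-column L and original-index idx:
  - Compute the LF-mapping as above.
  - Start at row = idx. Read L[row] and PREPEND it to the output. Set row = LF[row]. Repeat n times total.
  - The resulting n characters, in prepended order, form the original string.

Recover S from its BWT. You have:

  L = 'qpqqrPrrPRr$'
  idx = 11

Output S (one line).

Answer: rrqRrqPrpPq$

Derivation:
LF mapping: 5 4 6 7 8 1 9 10 2 3 11 0
Walk LF starting at row 11, prepending L[row]:
  step 1: row=11, L[11]='$', prepend. Next row=LF[11]=0
  step 2: row=0, L[0]='q', prepend. Next row=LF[0]=5
  step 3: row=5, L[5]='P', prepend. Next row=LF[5]=1
  step 4: row=1, L[1]='p', prepend. Next row=LF[1]=4
  step 5: row=4, L[4]='r', prepend. Next row=LF[4]=8
  step 6: row=8, L[8]='P', prepend. Next row=LF[8]=2
  step 7: row=2, L[2]='q', prepend. Next row=LF[2]=6
  step 8: row=6, L[6]='r', prepend. Next row=LF[6]=9
  step 9: row=9, L[9]='R', prepend. Next row=LF[9]=3
  step 10: row=3, L[3]='q', prepend. Next row=LF[3]=7
  step 11: row=7, L[7]='r', prepend. Next row=LF[7]=10
  step 12: row=10, L[10]='r', prepend. Next row=LF[10]=11
Reversed output: rrqRrqPrpPq$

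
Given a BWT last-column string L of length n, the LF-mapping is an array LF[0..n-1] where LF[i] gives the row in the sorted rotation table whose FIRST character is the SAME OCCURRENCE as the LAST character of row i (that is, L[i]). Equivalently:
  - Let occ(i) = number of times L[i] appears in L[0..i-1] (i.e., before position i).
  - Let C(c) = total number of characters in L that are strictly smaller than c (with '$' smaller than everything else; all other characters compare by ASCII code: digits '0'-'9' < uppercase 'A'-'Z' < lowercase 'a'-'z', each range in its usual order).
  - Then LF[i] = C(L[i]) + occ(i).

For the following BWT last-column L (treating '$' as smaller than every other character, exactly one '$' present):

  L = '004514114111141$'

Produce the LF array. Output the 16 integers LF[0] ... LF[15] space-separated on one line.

Char counts: '$':1, '0':2, '1':8, '4':4, '5':1
C (first-col start): C('$')=0, C('0')=1, C('1')=3, C('4')=11, C('5')=15
L[0]='0': occ=0, LF[0]=C('0')+0=1+0=1
L[1]='0': occ=1, LF[1]=C('0')+1=1+1=2
L[2]='4': occ=0, LF[2]=C('4')+0=11+0=11
L[3]='5': occ=0, LF[3]=C('5')+0=15+0=15
L[4]='1': occ=0, LF[4]=C('1')+0=3+0=3
L[5]='4': occ=1, LF[5]=C('4')+1=11+1=12
L[6]='1': occ=1, LF[6]=C('1')+1=3+1=4
L[7]='1': occ=2, LF[7]=C('1')+2=3+2=5
L[8]='4': occ=2, LF[8]=C('4')+2=11+2=13
L[9]='1': occ=3, LF[9]=C('1')+3=3+3=6
L[10]='1': occ=4, LF[10]=C('1')+4=3+4=7
L[11]='1': occ=5, LF[11]=C('1')+5=3+5=8
L[12]='1': occ=6, LF[12]=C('1')+6=3+6=9
L[13]='4': occ=3, LF[13]=C('4')+3=11+3=14
L[14]='1': occ=7, LF[14]=C('1')+7=3+7=10
L[15]='$': occ=0, LF[15]=C('$')+0=0+0=0

Answer: 1 2 11 15 3 12 4 5 13 6 7 8 9 14 10 0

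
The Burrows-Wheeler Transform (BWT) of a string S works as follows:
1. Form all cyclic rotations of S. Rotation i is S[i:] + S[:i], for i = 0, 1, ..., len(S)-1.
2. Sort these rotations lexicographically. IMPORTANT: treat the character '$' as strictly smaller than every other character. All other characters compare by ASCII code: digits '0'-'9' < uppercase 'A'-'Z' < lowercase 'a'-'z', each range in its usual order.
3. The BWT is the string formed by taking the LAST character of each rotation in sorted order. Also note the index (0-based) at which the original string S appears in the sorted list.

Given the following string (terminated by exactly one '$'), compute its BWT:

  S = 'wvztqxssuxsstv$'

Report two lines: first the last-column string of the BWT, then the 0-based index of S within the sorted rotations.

All 15 rotations (rotation i = S[i:]+S[:i]):
  rot[0] = wvztqxssuxsstv$
  rot[1] = vztqxssuxsstv$w
  rot[2] = ztqxssuxsstv$wv
  rot[3] = tqxssuxsstv$wvz
  rot[4] = qxssuxsstv$wvzt
  rot[5] = xssuxsstv$wvztq
  rot[6] = ssuxsstv$wvztqx
  rot[7] = suxsstv$wvztqxs
  rot[8] = uxsstv$wvztqxss
  rot[9] = xsstv$wvztqxssu
  rot[10] = sstv$wvztqxssux
  rot[11] = stv$wvztqxssuxs
  rot[12] = tv$wvztqxssuxss
  rot[13] = v$wvztqxssuxsst
  rot[14] = $wvztqxssuxsstv
Sorted (with $ < everything):
  sorted[0] = $wvztqxssuxsstv  (last char: 'v')
  sorted[1] = qxssuxsstv$wvzt  (last char: 't')
  sorted[2] = sstv$wvztqxssux  (last char: 'x')
  sorted[3] = ssuxsstv$wvztqx  (last char: 'x')
  sorted[4] = stv$wvztqxssuxs  (last char: 's')
  sorted[5] = suxsstv$wvztqxs  (last char: 's')
  sorted[6] = tqxssuxsstv$wvz  (last char: 'z')
  sorted[7] = tv$wvztqxssuxss  (last char: 's')
  sorted[8] = uxsstv$wvztqxss  (last char: 's')
  sorted[9] = v$wvztqxssuxsst  (last char: 't')
  sorted[10] = vztqxssuxsstv$w  (last char: 'w')
  sorted[11] = wvztqxssuxsstv$  (last char: '$')
  sorted[12] = xsstv$wvztqxssu  (last char: 'u')
  sorted[13] = xssuxsstv$wvztq  (last char: 'q')
  sorted[14] = ztqxssuxsstv$wv  (last char: 'v')
Last column: vtxxsszsstw$uqv
Original string S is at sorted index 11

Answer: vtxxsszsstw$uqv
11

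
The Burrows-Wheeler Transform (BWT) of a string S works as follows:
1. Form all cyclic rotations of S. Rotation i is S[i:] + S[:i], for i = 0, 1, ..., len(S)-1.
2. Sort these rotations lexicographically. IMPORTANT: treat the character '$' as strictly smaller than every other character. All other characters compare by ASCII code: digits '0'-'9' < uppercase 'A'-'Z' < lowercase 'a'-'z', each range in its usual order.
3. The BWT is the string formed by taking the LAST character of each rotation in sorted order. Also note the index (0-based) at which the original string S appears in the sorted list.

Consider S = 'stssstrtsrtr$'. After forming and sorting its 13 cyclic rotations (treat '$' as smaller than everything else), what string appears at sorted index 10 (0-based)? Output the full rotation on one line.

All 13 rotations (rotation i = S[i:]+S[:i]):
  rot[0] = stssstrtsrtr$
  rot[1] = tssstrtsrtr$s
  rot[2] = ssstrtsrtr$st
  rot[3] = sstrtsrtr$sts
  rot[4] = strtsrtr$stss
  rot[5] = trtsrtr$stsss
  rot[6] = rtsrtr$stssst
  rot[7] = tsrtr$stssstr
  rot[8] = srtr$stssstrt
  rot[9] = rtr$stssstrts
  rot[10] = tr$stssstrtsr
  rot[11] = r$stssstrtsrt
  rot[12] = $stssstrtsrtr
Sorted (with $ < everything):
  sorted[0] = $stssstrtsrtr
  sorted[1] = r$stssstrtsrt
  sorted[2] = rtr$stssstrts
  sorted[3] = rtsrtr$stssst
  sorted[4] = srtr$stssstrt
  sorted[5] = ssstrtsrtr$st
  sorted[6] = sstrtsrtr$sts
  sorted[7] = strtsrtr$stss
  sorted[8] = stssstrtsrtr$
  sorted[9] = tr$stssstrtsr
  sorted[10] = trtsrtr$stsss
  sorted[11] = tsrtr$stssstr
  sorted[12] = tssstrtsrtr$s
sorted[10] = trtsrtr$stsss

Answer: trtsrtr$stsss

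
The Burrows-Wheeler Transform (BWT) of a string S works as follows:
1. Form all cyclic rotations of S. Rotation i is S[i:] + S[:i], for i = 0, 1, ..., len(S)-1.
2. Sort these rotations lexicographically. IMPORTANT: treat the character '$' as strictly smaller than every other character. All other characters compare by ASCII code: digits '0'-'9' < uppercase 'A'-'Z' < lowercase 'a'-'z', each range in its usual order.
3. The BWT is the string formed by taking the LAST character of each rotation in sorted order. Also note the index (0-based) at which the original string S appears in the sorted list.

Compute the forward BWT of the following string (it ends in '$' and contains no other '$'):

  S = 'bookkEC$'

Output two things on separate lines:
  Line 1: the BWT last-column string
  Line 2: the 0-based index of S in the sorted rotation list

Answer: CEk$koob
3

Derivation:
All 8 rotations (rotation i = S[i:]+S[:i]):
  rot[0] = bookkEC$
  rot[1] = ookkEC$b
  rot[2] = okkEC$bo
  rot[3] = kkEC$boo
  rot[4] = kEC$book
  rot[5] = EC$bookk
  rot[6] = C$bookkE
  rot[7] = $bookkEC
Sorted (with $ < everything):
  sorted[0] = $bookkEC  (last char: 'C')
  sorted[1] = C$bookkE  (last char: 'E')
  sorted[2] = EC$bookk  (last char: 'k')
  sorted[3] = bookkEC$  (last char: '$')
  sorted[4] = kEC$book  (last char: 'k')
  sorted[5] = kkEC$boo  (last char: 'o')
  sorted[6] = okkEC$bo  (last char: 'o')
  sorted[7] = ookkEC$b  (last char: 'b')
Last column: CEk$koob
Original string S is at sorted index 3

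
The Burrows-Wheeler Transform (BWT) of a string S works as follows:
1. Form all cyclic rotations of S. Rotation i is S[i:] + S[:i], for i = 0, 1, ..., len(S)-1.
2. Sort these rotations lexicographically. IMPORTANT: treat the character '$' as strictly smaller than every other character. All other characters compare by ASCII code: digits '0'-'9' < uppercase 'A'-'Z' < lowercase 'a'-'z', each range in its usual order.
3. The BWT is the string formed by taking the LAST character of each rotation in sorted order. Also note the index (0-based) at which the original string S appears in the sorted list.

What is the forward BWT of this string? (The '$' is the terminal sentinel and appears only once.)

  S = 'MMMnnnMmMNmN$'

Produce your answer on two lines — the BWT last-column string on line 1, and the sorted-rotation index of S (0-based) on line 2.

Answer: N$MmnMmMMNnnM
1

Derivation:
All 13 rotations (rotation i = S[i:]+S[:i]):
  rot[0] = MMMnnnMmMNmN$
  rot[1] = MMnnnMmMNmN$M
  rot[2] = MnnnMmMNmN$MM
  rot[3] = nnnMmMNmN$MMM
  rot[4] = nnMmMNmN$MMMn
  rot[5] = nMmMNmN$MMMnn
  rot[6] = MmMNmN$MMMnnn
  rot[7] = mMNmN$MMMnnnM
  rot[8] = MNmN$MMMnnnMm
  rot[9] = NmN$MMMnnnMmM
  rot[10] = mN$MMMnnnMmMN
  rot[11] = N$MMMnnnMmMNm
  rot[12] = $MMMnnnMmMNmN
Sorted (with $ < everything):
  sorted[0] = $MMMnnnMmMNmN  (last char: 'N')
  sorted[1] = MMMnnnMmMNmN$  (last char: '$')
  sorted[2] = MMnnnMmMNmN$M  (last char: 'M')
  sorted[3] = MNmN$MMMnnnMm  (last char: 'm')
  sorted[4] = MmMNmN$MMMnnn  (last char: 'n')
  sorted[5] = MnnnMmMNmN$MM  (last char: 'M')
  sorted[6] = N$MMMnnnMmMNm  (last char: 'm')
  sorted[7] = NmN$MMMnnnMmM  (last char: 'M')
  sorted[8] = mMNmN$MMMnnnM  (last char: 'M')
  sorted[9] = mN$MMMnnnMmMN  (last char: 'N')
  sorted[10] = nMmMNmN$MMMnn  (last char: 'n')
  sorted[11] = nnMmMNmN$MMMn  (last char: 'n')
  sorted[12] = nnnMmMNmN$MMM  (last char: 'M')
Last column: N$MmnMmMMNnnM
Original string S is at sorted index 1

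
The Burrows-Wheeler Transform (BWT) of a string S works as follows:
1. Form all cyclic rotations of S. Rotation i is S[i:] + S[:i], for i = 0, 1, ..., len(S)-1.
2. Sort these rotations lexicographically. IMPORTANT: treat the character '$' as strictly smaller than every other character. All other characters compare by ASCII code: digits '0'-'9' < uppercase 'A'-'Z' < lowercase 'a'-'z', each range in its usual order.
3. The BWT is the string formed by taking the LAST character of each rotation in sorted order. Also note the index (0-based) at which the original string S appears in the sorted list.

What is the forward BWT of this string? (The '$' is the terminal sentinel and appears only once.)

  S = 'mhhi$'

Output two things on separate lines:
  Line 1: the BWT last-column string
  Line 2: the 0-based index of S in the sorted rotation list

All 5 rotations (rotation i = S[i:]+S[:i]):
  rot[0] = mhhi$
  rot[1] = hhi$m
  rot[2] = hi$mh
  rot[3] = i$mhh
  rot[4] = $mhhi
Sorted (with $ < everything):
  sorted[0] = $mhhi  (last char: 'i')
  sorted[1] = hhi$m  (last char: 'm')
  sorted[2] = hi$mh  (last char: 'h')
  sorted[3] = i$mhh  (last char: 'h')
  sorted[4] = mhhi$  (last char: '$')
Last column: imhh$
Original string S is at sorted index 4

Answer: imhh$
4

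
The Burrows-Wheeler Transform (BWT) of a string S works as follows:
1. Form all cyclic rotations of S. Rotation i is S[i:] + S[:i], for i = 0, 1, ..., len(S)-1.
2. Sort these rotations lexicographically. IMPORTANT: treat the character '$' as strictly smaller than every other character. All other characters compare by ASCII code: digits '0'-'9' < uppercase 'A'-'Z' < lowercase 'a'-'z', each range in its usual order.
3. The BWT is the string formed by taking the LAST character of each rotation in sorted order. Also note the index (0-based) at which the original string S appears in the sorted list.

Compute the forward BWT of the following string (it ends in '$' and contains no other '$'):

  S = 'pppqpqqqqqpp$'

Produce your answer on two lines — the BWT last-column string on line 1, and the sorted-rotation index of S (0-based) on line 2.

All 13 rotations (rotation i = S[i:]+S[:i]):
  rot[0] = pppqpqqqqqpp$
  rot[1] = ppqpqqqqqpp$p
  rot[2] = pqpqqqqqpp$pp
  rot[3] = qpqqqqqpp$ppp
  rot[4] = pqqqqqpp$pppq
  rot[5] = qqqqqpp$pppqp
  rot[6] = qqqqpp$pppqpq
  rot[7] = qqqpp$pppqpqq
  rot[8] = qqpp$pppqpqqq
  rot[9] = qpp$pppqpqqqq
  rot[10] = pp$pppqpqqqqq
  rot[11] = p$pppqpqqqqqp
  rot[12] = $pppqpqqqqqpp
Sorted (with $ < everything):
  sorted[0] = $pppqpqqqqqpp  (last char: 'p')
  sorted[1] = p$pppqpqqqqqp  (last char: 'p')
  sorted[2] = pp$pppqpqqqqq  (last char: 'q')
  sorted[3] = pppqpqqqqqpp$  (last char: '$')
  sorted[4] = ppqpqqqqqpp$p  (last char: 'p')
  sorted[5] = pqpqqqqqpp$pp  (last char: 'p')
  sorted[6] = pqqqqqpp$pppq  (last char: 'q')
  sorted[7] = qpp$pppqpqqqq  (last char: 'q')
  sorted[8] = qpqqqqqpp$ppp  (last char: 'p')
  sorted[9] = qqpp$pppqpqqq  (last char: 'q')
  sorted[10] = qqqpp$pppqpqq  (last char: 'q')
  sorted[11] = qqqqpp$pppqpq  (last char: 'q')
  sorted[12] = qqqqqpp$pppqp  (last char: 'p')
Last column: ppq$ppqqpqqqp
Original string S is at sorted index 3

Answer: ppq$ppqqpqqqp
3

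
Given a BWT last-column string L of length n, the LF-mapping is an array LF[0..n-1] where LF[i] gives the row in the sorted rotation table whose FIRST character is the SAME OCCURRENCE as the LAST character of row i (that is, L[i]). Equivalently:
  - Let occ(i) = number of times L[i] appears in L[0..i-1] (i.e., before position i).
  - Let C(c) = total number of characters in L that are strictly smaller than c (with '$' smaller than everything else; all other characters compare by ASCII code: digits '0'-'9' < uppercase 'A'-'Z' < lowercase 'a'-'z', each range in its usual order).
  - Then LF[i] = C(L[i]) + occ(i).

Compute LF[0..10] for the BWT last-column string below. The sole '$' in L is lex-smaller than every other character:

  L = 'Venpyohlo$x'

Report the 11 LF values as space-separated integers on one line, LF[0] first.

Answer: 1 2 5 8 10 6 3 4 7 0 9

Derivation:
Char counts: '$':1, 'V':1, 'e':1, 'h':1, 'l':1, 'n':1, 'o':2, 'p':1, 'x':1, 'y':1
C (first-col start): C('$')=0, C('V')=1, C('e')=2, C('h')=3, C('l')=4, C('n')=5, C('o')=6, C('p')=8, C('x')=9, C('y')=10
L[0]='V': occ=0, LF[0]=C('V')+0=1+0=1
L[1]='e': occ=0, LF[1]=C('e')+0=2+0=2
L[2]='n': occ=0, LF[2]=C('n')+0=5+0=5
L[3]='p': occ=0, LF[3]=C('p')+0=8+0=8
L[4]='y': occ=0, LF[4]=C('y')+0=10+0=10
L[5]='o': occ=0, LF[5]=C('o')+0=6+0=6
L[6]='h': occ=0, LF[6]=C('h')+0=3+0=3
L[7]='l': occ=0, LF[7]=C('l')+0=4+0=4
L[8]='o': occ=1, LF[8]=C('o')+1=6+1=7
L[9]='$': occ=0, LF[9]=C('$')+0=0+0=0
L[10]='x': occ=0, LF[10]=C('x')+0=9+0=9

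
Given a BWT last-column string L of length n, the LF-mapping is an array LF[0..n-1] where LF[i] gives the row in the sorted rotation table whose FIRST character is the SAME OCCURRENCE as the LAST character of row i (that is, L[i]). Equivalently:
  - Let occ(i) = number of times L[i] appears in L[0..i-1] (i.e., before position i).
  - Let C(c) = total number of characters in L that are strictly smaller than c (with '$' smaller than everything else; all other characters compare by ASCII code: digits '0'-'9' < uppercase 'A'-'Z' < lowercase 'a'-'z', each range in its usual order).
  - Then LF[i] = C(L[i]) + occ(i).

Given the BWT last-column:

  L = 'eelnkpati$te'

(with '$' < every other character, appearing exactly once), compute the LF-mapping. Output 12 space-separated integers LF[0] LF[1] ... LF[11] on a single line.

Char counts: '$':1, 'a':1, 'e':3, 'i':1, 'k':1, 'l':1, 'n':1, 'p':1, 't':2
C (first-col start): C('$')=0, C('a')=1, C('e')=2, C('i')=5, C('k')=6, C('l')=7, C('n')=8, C('p')=9, C('t')=10
L[0]='e': occ=0, LF[0]=C('e')+0=2+0=2
L[1]='e': occ=1, LF[1]=C('e')+1=2+1=3
L[2]='l': occ=0, LF[2]=C('l')+0=7+0=7
L[3]='n': occ=0, LF[3]=C('n')+0=8+0=8
L[4]='k': occ=0, LF[4]=C('k')+0=6+0=6
L[5]='p': occ=0, LF[5]=C('p')+0=9+0=9
L[6]='a': occ=0, LF[6]=C('a')+0=1+0=1
L[7]='t': occ=0, LF[7]=C('t')+0=10+0=10
L[8]='i': occ=0, LF[8]=C('i')+0=5+0=5
L[9]='$': occ=0, LF[9]=C('$')+0=0+0=0
L[10]='t': occ=1, LF[10]=C('t')+1=10+1=11
L[11]='e': occ=2, LF[11]=C('e')+2=2+2=4

Answer: 2 3 7 8 6 9 1 10 5 0 11 4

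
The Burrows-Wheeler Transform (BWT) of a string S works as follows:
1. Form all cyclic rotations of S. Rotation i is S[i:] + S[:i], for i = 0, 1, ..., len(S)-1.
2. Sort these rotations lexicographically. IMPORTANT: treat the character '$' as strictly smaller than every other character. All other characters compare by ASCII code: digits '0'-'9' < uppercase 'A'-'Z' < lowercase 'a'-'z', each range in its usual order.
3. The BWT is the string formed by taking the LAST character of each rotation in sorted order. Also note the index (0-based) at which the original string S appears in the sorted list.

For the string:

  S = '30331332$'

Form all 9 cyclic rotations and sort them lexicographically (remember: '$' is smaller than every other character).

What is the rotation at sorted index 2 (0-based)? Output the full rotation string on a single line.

All 9 rotations (rotation i = S[i:]+S[:i]):
  rot[0] = 30331332$
  rot[1] = 0331332$3
  rot[2] = 331332$30
  rot[3] = 31332$303
  rot[4] = 1332$3033
  rot[5] = 332$30331
  rot[6] = 32$303313
  rot[7] = 2$3033133
  rot[8] = $30331332
Sorted (with $ < everything):
  sorted[0] = $30331332
  sorted[1] = 0331332$3
  sorted[2] = 1332$3033
  sorted[3] = 2$3033133
  sorted[4] = 30331332$
  sorted[5] = 31332$303
  sorted[6] = 32$303313
  sorted[7] = 331332$30
  sorted[8] = 332$30331
sorted[2] = 1332$3033

Answer: 1332$3033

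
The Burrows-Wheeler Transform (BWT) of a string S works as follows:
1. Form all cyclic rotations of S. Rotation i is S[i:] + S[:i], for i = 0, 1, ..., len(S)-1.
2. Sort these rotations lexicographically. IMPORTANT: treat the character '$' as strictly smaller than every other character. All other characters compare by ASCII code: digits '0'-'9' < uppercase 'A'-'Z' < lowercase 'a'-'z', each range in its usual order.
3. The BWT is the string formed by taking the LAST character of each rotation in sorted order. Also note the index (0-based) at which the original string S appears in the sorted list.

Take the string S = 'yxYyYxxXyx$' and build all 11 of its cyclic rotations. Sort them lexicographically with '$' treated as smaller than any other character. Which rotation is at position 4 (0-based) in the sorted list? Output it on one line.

Answer: x$yxYyYxxXy

Derivation:
All 11 rotations (rotation i = S[i:]+S[:i]):
  rot[0] = yxYyYxxXyx$
  rot[1] = xYyYxxXyx$y
  rot[2] = YyYxxXyx$yx
  rot[3] = yYxxXyx$yxY
  rot[4] = YxxXyx$yxYy
  rot[5] = xxXyx$yxYyY
  rot[6] = xXyx$yxYyYx
  rot[7] = Xyx$yxYyYxx
  rot[8] = yx$yxYyYxxX
  rot[9] = x$yxYyYxxXy
  rot[10] = $yxYyYxxXyx
Sorted (with $ < everything):
  sorted[0] = $yxYyYxxXyx
  sorted[1] = Xyx$yxYyYxx
  sorted[2] = YxxXyx$yxYy
  sorted[3] = YyYxxXyx$yx
  sorted[4] = x$yxYyYxxXy
  sorted[5] = xXyx$yxYyYx
  sorted[6] = xYyYxxXyx$y
  sorted[7] = xxXyx$yxYyY
  sorted[8] = yYxxXyx$yxY
  sorted[9] = yx$yxYyYxxX
  sorted[10] = yxYyYxxXyx$
sorted[4] = x$yxYyYxxXy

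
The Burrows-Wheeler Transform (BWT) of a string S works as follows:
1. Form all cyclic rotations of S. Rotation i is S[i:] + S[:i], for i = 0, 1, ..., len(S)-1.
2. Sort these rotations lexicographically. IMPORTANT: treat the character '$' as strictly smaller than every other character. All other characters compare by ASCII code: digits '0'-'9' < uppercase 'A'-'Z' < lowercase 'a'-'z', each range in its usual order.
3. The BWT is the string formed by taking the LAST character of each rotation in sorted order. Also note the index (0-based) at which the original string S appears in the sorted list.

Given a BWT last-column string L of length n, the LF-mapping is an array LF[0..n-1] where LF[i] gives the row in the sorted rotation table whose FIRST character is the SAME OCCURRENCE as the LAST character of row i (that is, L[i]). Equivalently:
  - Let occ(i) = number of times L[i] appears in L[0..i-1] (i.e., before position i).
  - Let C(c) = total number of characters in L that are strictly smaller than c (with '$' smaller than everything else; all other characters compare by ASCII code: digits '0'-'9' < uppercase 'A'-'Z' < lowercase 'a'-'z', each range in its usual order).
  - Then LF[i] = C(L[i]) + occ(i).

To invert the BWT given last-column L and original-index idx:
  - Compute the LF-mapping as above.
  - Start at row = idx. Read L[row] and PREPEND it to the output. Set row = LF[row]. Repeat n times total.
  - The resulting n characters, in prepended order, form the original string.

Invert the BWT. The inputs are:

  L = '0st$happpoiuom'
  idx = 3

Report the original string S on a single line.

Answer: hippopotamus0$

Derivation:
LF mapping: 1 11 12 0 3 2 8 9 10 6 4 13 7 5
Walk LF starting at row 3, prepending L[row]:
  step 1: row=3, L[3]='$', prepend. Next row=LF[3]=0
  step 2: row=0, L[0]='0', prepend. Next row=LF[0]=1
  step 3: row=1, L[1]='s', prepend. Next row=LF[1]=11
  step 4: row=11, L[11]='u', prepend. Next row=LF[11]=13
  step 5: row=13, L[13]='m', prepend. Next row=LF[13]=5
  step 6: row=5, L[5]='a', prepend. Next row=LF[5]=2
  step 7: row=2, L[2]='t', prepend. Next row=LF[2]=12
  step 8: row=12, L[12]='o', prepend. Next row=LF[12]=7
  step 9: row=7, L[7]='p', prepend. Next row=LF[7]=9
  step 10: row=9, L[9]='o', prepend. Next row=LF[9]=6
  step 11: row=6, L[6]='p', prepend. Next row=LF[6]=8
  step 12: row=8, L[8]='p', prepend. Next row=LF[8]=10
  step 13: row=10, L[10]='i', prepend. Next row=LF[10]=4
  step 14: row=4, L[4]='h', prepend. Next row=LF[4]=3
Reversed output: hippopotamus0$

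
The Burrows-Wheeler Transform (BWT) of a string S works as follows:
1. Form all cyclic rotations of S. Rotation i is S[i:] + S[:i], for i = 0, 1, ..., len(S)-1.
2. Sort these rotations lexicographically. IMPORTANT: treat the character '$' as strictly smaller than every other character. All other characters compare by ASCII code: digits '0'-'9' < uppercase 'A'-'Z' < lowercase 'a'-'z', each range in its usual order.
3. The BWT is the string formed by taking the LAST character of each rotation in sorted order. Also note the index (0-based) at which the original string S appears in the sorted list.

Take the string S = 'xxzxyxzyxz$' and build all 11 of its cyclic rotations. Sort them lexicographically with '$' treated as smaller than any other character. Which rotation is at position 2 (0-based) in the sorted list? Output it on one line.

All 11 rotations (rotation i = S[i:]+S[:i]):
  rot[0] = xxzxyxzyxz$
  rot[1] = xzxyxzyxz$x
  rot[2] = zxyxzyxz$xx
  rot[3] = xyxzyxz$xxz
  rot[4] = yxzyxz$xxzx
  rot[5] = xzyxz$xxzxy
  rot[6] = zyxz$xxzxyx
  rot[7] = yxz$xxzxyxz
  rot[8] = xz$xxzxyxzy
  rot[9] = z$xxzxyxzyx
  rot[10] = $xxzxyxzyxz
Sorted (with $ < everything):
  sorted[0] = $xxzxyxzyxz
  sorted[1] = xxzxyxzyxz$
  sorted[2] = xyxzyxz$xxz
  sorted[3] = xz$xxzxyxzy
  sorted[4] = xzxyxzyxz$x
  sorted[5] = xzyxz$xxzxy
  sorted[6] = yxz$xxzxyxz
  sorted[7] = yxzyxz$xxzx
  sorted[8] = z$xxzxyxzyx
  sorted[9] = zxyxzyxz$xx
  sorted[10] = zyxz$xxzxyx
sorted[2] = xyxzyxz$xxz

Answer: xyxzyxz$xxz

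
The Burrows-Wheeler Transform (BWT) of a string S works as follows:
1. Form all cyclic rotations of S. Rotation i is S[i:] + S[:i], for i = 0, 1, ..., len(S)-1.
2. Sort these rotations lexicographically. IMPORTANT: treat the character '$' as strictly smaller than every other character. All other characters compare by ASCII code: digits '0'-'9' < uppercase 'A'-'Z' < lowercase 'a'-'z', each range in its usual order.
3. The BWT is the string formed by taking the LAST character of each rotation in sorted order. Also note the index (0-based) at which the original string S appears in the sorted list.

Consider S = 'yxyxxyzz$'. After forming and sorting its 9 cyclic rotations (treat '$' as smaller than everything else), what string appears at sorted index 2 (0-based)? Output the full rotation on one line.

All 9 rotations (rotation i = S[i:]+S[:i]):
  rot[0] = yxyxxyzz$
  rot[1] = xyxxyzz$y
  rot[2] = yxxyzz$yx
  rot[3] = xxyzz$yxy
  rot[4] = xyzz$yxyx
  rot[5] = yzz$yxyxx
  rot[6] = zz$yxyxxy
  rot[7] = z$yxyxxyz
  rot[8] = $yxyxxyzz
Sorted (with $ < everything):
  sorted[0] = $yxyxxyzz
  sorted[1] = xxyzz$yxy
  sorted[2] = xyxxyzz$y
  sorted[3] = xyzz$yxyx
  sorted[4] = yxxyzz$yx
  sorted[5] = yxyxxyzz$
  sorted[6] = yzz$yxyxx
  sorted[7] = z$yxyxxyz
  sorted[8] = zz$yxyxxy
sorted[2] = xyxxyzz$y

Answer: xyxxyzz$y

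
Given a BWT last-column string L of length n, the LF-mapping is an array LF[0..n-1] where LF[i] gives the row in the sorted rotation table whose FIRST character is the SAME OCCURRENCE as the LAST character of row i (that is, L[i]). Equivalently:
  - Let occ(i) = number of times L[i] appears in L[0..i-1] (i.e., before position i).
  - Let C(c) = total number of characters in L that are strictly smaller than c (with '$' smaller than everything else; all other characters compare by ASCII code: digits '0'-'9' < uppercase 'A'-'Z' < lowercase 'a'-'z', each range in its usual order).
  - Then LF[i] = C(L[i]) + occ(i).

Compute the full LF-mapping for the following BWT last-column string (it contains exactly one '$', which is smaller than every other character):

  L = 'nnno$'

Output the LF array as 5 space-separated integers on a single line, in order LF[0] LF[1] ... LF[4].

Char counts: '$':1, 'n':3, 'o':1
C (first-col start): C('$')=0, C('n')=1, C('o')=4
L[0]='n': occ=0, LF[0]=C('n')+0=1+0=1
L[1]='n': occ=1, LF[1]=C('n')+1=1+1=2
L[2]='n': occ=2, LF[2]=C('n')+2=1+2=3
L[3]='o': occ=0, LF[3]=C('o')+0=4+0=4
L[4]='$': occ=0, LF[4]=C('$')+0=0+0=0

Answer: 1 2 3 4 0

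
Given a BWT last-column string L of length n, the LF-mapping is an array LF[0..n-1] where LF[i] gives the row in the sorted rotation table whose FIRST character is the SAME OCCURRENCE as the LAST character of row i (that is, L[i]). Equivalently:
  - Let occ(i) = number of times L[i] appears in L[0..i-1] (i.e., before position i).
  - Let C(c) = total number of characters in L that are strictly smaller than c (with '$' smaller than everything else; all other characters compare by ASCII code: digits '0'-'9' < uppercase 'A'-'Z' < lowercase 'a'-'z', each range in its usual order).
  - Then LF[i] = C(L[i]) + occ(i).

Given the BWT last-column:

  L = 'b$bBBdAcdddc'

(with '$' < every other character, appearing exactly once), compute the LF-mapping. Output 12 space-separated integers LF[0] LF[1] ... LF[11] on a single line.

Answer: 4 0 5 2 3 8 1 6 9 10 11 7

Derivation:
Char counts: '$':1, 'A':1, 'B':2, 'b':2, 'c':2, 'd':4
C (first-col start): C('$')=0, C('A')=1, C('B')=2, C('b')=4, C('c')=6, C('d')=8
L[0]='b': occ=0, LF[0]=C('b')+0=4+0=4
L[1]='$': occ=0, LF[1]=C('$')+0=0+0=0
L[2]='b': occ=1, LF[2]=C('b')+1=4+1=5
L[3]='B': occ=0, LF[3]=C('B')+0=2+0=2
L[4]='B': occ=1, LF[4]=C('B')+1=2+1=3
L[5]='d': occ=0, LF[5]=C('d')+0=8+0=8
L[6]='A': occ=0, LF[6]=C('A')+0=1+0=1
L[7]='c': occ=0, LF[7]=C('c')+0=6+0=6
L[8]='d': occ=1, LF[8]=C('d')+1=8+1=9
L[9]='d': occ=2, LF[9]=C('d')+2=8+2=10
L[10]='d': occ=3, LF[10]=C('d')+3=8+3=11
L[11]='c': occ=1, LF[11]=C('c')+1=6+1=7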